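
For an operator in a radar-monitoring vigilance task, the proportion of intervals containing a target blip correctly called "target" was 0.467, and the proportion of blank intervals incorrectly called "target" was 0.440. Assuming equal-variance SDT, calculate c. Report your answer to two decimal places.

Φ⁻¹(H) = -0.083
Φ⁻¹(FA) = -0.151
c = −½·[z(H) + z(FA)] = −0.5 × (-0.083 + (-0.151)) = 0.117
c > 0: the operator has a conservative response bias.

c = 0.12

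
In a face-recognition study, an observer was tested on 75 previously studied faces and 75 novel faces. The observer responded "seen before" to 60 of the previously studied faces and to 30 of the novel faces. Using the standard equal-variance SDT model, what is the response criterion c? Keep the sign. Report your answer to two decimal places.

c = -0.29

H = 60/75 = 0.8000
FA = 30/75 = 0.4000
Φ⁻¹(H) = Φ⁻¹(0.8000) = 0.842
Φ⁻¹(FA) = Φ⁻¹(0.4000) = -0.253
c = −½·[z(H) + z(FA)] = −0.5 × (0.842 + (-0.253)) = -0.2945
c < 0: the observer has a liberal response bias.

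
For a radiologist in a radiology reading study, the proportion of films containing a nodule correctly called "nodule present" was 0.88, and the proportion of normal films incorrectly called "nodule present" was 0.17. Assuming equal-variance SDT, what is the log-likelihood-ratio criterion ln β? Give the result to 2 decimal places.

Φ⁻¹(H) = Φ⁻¹(0.88) = 1.175
Φ⁻¹(FA) = Φ⁻¹(0.17) = -0.954
ln β = −½·[z(H)² − z(FA)²] = −0.5 × (1.381 − 0.910) = -0.2355

ln β = -0.24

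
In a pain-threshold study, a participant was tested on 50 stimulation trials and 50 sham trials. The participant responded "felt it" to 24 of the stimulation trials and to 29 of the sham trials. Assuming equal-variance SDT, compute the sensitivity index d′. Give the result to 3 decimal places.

H = 24/50 = 0.4800
FA = 29/50 = 0.5800
Φ⁻¹(H) = Φ⁻¹(0.4800) = -0.0502
Φ⁻¹(FA) = Φ⁻¹(0.5800) = 0.2019
d' = z(H) − z(FA) = -0.0502 − 0.2019 = -0.2521

d′ = -0.252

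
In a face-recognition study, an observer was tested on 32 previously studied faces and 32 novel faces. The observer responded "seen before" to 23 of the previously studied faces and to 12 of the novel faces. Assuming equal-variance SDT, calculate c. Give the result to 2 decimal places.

c = -0.13

H = 23/32 = 0.7188
FA = 12/32 = 0.3750
Φ⁻¹(H) = Φ⁻¹(0.7188) = 0.579
Φ⁻¹(FA) = Φ⁻¹(0.3750) = -0.319
c = −½·[z(H) + z(FA)] = −0.5 × (0.579 + (-0.319)) = -0.130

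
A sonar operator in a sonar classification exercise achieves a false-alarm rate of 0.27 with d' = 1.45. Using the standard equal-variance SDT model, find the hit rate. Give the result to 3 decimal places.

hit rate = 0.799

z(false-alarm rate) = z(0.27) = -0.6128
z(H) = z(FA) + d' = -0.6128 + 1.45 = 0.8372
hit rate = Φ(0.8372) = 0.7988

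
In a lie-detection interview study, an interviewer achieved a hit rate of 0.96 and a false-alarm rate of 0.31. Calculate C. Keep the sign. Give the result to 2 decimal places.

C = -0.63

Φ⁻¹(0.96) = 1.7507, Φ⁻¹(0.31) = -0.4959
c = −½·[z(H) + z(FA)] = −0.5 × (1.7507 + (-0.4959)) = -0.6274
c < 0: the interviewer has a liberal response bias.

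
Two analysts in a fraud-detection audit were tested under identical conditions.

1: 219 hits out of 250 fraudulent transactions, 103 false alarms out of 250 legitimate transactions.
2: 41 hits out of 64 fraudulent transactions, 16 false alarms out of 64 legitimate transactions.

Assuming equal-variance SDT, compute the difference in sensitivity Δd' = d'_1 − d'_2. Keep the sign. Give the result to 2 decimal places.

1: z(0.8760) = 1.155, z(0.4120) = -0.222, d' = 1.377
2: z(0.6406) = 0.360, z(0.2500) = -0.674, d' = 1.034
Δd' = d'_1 − d'_2 = 1.377 − 1.034 = 0.343
1 has the higher sensitivity.

Δd' = 0.34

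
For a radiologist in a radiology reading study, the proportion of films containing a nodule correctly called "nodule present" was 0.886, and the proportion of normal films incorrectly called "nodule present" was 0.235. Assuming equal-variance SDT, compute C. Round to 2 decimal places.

z(H) = z(0.886) = 1.2055
z(FA) = z(0.235) = -0.7225
c = −½·[z(H) + z(FA)] = −0.5 × (1.2055 + (-0.7225)) = -0.2415

C = -0.24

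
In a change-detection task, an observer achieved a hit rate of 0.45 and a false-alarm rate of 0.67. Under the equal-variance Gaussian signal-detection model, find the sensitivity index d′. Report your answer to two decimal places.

d′ = -0.57

z(0.45) = -0.1257, z(0.67) = 0.4399
d' = z(H) − z(FA) = -0.1257 − 0.4399 = -0.5656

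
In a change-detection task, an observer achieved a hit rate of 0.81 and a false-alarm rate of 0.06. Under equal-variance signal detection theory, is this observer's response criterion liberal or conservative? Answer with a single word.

conservative

z(H) = 0.878, z(FA) = -1.555
c = −½·(z(H) + z(FA)) = 0.3385
c > 0 → conservative criterion (biased toward responding “no”).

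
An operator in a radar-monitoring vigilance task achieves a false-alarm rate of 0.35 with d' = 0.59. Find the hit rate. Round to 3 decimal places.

z(false-alarm rate) = z(0.35) = -0.3853
z(H) = z(FA) + d' = -0.3853 + 0.59 = 0.2047
hit rate = Φ(0.2047) = 0.5811

hit rate = 0.581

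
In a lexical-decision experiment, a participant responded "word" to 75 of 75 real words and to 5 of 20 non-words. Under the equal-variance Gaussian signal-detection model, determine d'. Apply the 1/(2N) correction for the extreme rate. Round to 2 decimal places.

The hit rate is 75/75 = 1, so apply the 1/(2N) correction: H → 1 − 1/(2·75) = 0.99333.
z(H) = z(0.99333) = 2.475
z(FA) = z(0.25000) = -0.674
d' = 2.475 − (-0.674) = 3.149

d' = 3.15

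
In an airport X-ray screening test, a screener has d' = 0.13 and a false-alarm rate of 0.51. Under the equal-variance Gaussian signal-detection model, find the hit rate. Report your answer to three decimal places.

hit rate = 0.562

z(false-alarm rate) = z(0.51) = 0.0251
z(H) = z(FA) + d' = 0.0251 + 0.13 = 0.1551
hit rate = Φ(0.1551) = 0.5616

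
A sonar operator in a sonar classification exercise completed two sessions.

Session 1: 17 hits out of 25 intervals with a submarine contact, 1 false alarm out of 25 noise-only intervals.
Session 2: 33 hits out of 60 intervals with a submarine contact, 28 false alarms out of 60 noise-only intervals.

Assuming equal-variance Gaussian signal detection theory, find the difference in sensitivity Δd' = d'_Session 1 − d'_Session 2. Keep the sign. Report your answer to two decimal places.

Session 1: z(0.6800) = 0.468, z(0.0400) = -1.751, d' = 2.219
Session 2: z(0.5500) = 0.126, z(0.4667) = -0.084, d' = 0.210
Δd' = d'_Session 1 − d'_Session 2 = 2.219 − 0.210 = 2.009
Session 1 has the higher sensitivity.

Δd' = 2.01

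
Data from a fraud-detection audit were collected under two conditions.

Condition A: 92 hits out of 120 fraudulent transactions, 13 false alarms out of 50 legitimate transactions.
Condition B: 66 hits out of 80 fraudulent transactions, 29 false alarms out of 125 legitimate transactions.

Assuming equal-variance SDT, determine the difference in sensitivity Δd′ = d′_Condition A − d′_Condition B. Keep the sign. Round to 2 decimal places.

Condition A: z(0.7667) = 0.728, z(0.2600) = -0.643, d' = 1.371
Condition B: z(0.8250) = 0.935, z(0.2320) = -0.732, d' = 1.667
Δd' = d'_Condition A − d'_Condition B = 1.371 − 1.667 = -0.296
Condition B has the higher sensitivity.

Δd′ = -0.30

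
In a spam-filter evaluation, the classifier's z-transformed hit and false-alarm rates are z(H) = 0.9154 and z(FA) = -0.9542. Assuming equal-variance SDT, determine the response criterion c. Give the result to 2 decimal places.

c = −½·[z(H) + z(FA)] = −½·(0.9154 + (-0.9542)) = 0.0194

c = 0.02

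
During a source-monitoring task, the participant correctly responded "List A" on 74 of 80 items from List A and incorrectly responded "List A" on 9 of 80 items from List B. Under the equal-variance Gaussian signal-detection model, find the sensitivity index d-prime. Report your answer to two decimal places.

d-prime = 2.65

H = 74/80 = 0.9250
FA = 9/80 = 0.1125
Φ⁻¹(H) = 1.4395
Φ⁻¹(FA) = -1.2133
d' = z(H) − z(FA) = 1.4395 − (-1.2133) = 2.6528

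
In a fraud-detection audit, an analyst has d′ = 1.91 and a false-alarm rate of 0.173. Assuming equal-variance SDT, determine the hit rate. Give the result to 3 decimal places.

z(false-alarm rate) = z(0.173) = -0.9424
z(H) = z(FA) + d' = -0.9424 + 1.91 = 0.9676
hit rate = Φ(0.9676) = 0.8334

hit rate = 0.833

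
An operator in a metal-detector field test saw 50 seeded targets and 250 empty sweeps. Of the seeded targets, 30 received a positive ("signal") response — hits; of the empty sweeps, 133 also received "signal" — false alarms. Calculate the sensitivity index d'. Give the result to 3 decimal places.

H = 30/50 = 0.6000
FA = 133/250 = 0.5320
Φ⁻¹(0.6000) = 0.2533, Φ⁻¹(0.5320) = 0.0803
d' = z(H) − z(FA) = 0.2533 − 0.0803 = 0.1730

d' = 0.173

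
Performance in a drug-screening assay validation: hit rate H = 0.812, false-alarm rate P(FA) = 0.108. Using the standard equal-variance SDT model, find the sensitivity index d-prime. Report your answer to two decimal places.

z(H) = 0.8853
z(FA) = -1.2372
d' = z(H) − z(FA) = 0.8853 − (-1.2372) = 2.1225

d-prime = 2.12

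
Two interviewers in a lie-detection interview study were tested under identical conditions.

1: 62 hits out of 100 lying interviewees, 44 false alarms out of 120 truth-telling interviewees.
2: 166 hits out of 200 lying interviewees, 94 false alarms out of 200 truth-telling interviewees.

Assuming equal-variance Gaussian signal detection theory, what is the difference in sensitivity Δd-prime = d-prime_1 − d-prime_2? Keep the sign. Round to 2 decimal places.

1: z(0.6200) = 0.305, z(0.3667) = -0.341, d' = 0.646
2: z(0.8300) = 0.954, z(0.4700) = -0.075, d' = 1.029
Δd' = d'_1 − d'_2 = 0.646 − 1.029 = -0.383
2 has the higher sensitivity.

Δd-prime = -0.38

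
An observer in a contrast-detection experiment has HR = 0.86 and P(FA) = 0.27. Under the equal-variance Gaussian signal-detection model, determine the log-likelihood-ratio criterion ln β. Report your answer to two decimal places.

z(H) = z(0.86) = 1.080
z(FA) = z(0.27) = -0.613
ln β = −½·[z(H)² − z(FA)²] = −0.5 × (1.166 − 0.376) = -0.395

ln β = -0.40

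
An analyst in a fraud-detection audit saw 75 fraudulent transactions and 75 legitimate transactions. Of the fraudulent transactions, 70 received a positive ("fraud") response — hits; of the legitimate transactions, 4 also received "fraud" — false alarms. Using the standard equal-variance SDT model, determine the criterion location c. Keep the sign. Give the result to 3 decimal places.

c = 0.056

H = 70/75 = 0.9333
FA = 4/75 = 0.0533
Φ⁻¹(H) = Φ⁻¹(0.9333) = 1.5008
Φ⁻¹(FA) = Φ⁻¹(0.0533) = -1.6137
c = −½·[z(H) + z(FA)] = −0.5 × (1.5008 + (-1.6137)) = 0.05645
c > 0: the analyst has a conservative response bias.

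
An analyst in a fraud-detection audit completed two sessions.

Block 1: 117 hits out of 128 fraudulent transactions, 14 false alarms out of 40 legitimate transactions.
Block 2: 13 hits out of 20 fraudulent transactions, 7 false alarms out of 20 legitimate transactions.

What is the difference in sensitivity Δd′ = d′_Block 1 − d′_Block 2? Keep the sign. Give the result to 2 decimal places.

Δd′ = 0.98

Block 1: z(0.9141) = 1.366, z(0.3500) = -0.385, d' = 1.751
Block 2: z(0.6500) = 0.385, z(0.3500) = -0.385, d' = 0.770
Δd' = d'_Block 1 − d'_Block 2 = 1.751 − 0.770 = 0.981
Block 1 has the higher sensitivity.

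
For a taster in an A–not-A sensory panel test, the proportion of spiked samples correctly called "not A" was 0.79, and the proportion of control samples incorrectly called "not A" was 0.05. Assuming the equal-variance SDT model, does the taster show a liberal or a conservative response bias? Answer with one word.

z(H) = 0.806, z(FA) = -1.645
c = −½·(z(H) + z(FA)) = 0.4195
c > 0 → conservative criterion (biased toward responding “no”).

conservative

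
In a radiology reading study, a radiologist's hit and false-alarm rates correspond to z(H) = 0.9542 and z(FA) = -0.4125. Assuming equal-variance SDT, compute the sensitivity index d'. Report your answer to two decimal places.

d' = 1.37

d' = z(H) − z(FA) = 0.9542 − (-0.4125) = 1.3667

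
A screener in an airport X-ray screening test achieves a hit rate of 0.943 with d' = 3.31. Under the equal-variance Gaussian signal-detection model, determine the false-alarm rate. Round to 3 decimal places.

false-alarm rate = 0.042

z(hit rate) = z(0.943) = 1.5805
z(FA) = z(H) − d' = 1.5805 − 3.31 = -1.7295
false-alarm rate = Φ(-1.7295) = 0.0419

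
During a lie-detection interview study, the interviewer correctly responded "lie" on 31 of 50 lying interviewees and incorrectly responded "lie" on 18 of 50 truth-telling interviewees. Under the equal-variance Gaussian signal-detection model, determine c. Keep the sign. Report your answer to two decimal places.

c = 0.03

H = 31/50 = 0.6200
FA = 18/50 = 0.3600
Φ⁻¹(H) = 0.3055
Φ⁻¹(FA) = -0.3585
c = −½·[z(H) + z(FA)] = −0.5 × (0.3055 + (-0.3585)) = 0.0265
c > 0: the interviewer has a conservative response bias.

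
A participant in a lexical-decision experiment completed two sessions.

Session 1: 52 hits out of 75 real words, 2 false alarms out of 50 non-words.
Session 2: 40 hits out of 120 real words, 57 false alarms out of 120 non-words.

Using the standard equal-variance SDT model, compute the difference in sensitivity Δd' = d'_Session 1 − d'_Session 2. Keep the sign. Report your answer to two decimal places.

Session 1: z(0.6933) = 0.505, z(0.0400) = -1.751, d' = 2.256
Session 2: z(0.3333) = -0.431, z(0.4750) = -0.063, d' = -0.368
Δd' = d'_Session 1 − d'_Session 2 = 2.256 − (-0.368) = 2.624
Session 1 has the higher sensitivity.

Δd' = 2.62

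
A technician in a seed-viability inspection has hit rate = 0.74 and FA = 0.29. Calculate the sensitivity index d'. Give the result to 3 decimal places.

Φ⁻¹(H) = 0.6433
Φ⁻¹(FA) = -0.5534
d' = z(H) − z(FA) = 0.6433 − (-0.5534) = 1.1967

d' = 1.197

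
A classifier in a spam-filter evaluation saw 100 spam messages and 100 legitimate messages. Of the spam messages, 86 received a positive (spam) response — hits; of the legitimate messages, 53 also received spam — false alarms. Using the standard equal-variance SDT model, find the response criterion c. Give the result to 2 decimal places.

c = -0.58

H = 86/100 = 0.8600
FA = 53/100 = 0.5300
z(H) = z(0.8600) = 1.080
z(FA) = z(0.5300) = 0.075
c = −½·[z(H) + z(FA)] = −0.5 × (1.080 + 0.075) = -0.5775
c < 0: the classifier has a liberal response bias.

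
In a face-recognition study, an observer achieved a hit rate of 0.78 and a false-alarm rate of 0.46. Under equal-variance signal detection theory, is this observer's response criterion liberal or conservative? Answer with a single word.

z(H) = 0.772, z(FA) = -0.100
c = −½·(z(H) + z(FA)) = -0.336
c < 0 → liberal criterion (biased toward responding “yes”).

liberal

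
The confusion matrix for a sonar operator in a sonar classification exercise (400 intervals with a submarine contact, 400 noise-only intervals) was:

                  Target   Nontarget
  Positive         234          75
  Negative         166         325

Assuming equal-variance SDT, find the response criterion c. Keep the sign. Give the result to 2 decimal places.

H = 234/400 = 0.5850
FA = 75/400 = 0.1875
Φ⁻¹(H) = 0.2147
Φ⁻¹(FA) = -0.8871
c = −½·[z(H) + z(FA)] = −0.5 × (0.2147 + (-0.8871)) = 0.3362
c > 0: the sonar operator has a conservative response bias.

c = 0.34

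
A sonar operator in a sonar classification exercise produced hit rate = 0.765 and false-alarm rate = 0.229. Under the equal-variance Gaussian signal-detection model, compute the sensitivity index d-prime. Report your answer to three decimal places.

z(0.765) = 0.7225, z(0.229) = -0.7421
d' = z(H) − z(FA) = 0.7225 − (-0.7421) = 1.4646

d-prime = 1.465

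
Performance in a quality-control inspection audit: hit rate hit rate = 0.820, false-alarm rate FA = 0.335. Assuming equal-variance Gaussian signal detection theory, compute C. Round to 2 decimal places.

C = -0.24

Φ⁻¹(0.820) = 0.9154, Φ⁻¹(0.335) = -0.4261
c = −½·[z(H) + z(FA)] = −0.5 × (0.9154 + (-0.4261)) = -0.24465
c < 0: the inspector has a liberal response bias.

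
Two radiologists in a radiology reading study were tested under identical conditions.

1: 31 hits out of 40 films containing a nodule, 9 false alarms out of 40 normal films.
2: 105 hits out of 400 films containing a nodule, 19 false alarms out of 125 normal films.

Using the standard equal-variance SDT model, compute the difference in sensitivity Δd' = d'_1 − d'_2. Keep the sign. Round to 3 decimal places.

1: z(0.7750) = 0.7554, z(0.2250) = -0.7554, d' = 1.5108
2: z(0.2625) = -0.6357, z(0.1520) = -1.0279, d' = 0.3922
Δd' = d'_1 − d'_2 = 1.5108 − 0.3922 = 1.1186
1 has the higher sensitivity.

Δd' = 1.119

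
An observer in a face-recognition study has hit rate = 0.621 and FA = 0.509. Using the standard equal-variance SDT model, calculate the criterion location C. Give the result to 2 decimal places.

C = -0.17

z(0.621) = 0.3081, z(0.509) = 0.0226
c = −½·[z(H) + z(FA)] = −0.5 × (0.3081 + 0.0226) = -0.16535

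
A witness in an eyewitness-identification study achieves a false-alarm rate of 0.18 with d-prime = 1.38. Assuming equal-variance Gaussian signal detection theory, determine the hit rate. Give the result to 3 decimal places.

z(false-alarm rate) = z(0.18) = -0.9154
z(H) = z(FA) + d' = -0.9154 + 1.38 = 0.4646
hit rate = Φ(0.4646) = 0.6789

hit rate = 0.679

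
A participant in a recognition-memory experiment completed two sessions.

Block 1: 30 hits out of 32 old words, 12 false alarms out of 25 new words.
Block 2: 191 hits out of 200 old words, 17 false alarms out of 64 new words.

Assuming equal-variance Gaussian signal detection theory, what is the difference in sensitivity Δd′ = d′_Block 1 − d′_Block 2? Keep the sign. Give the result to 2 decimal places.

Δd′ = -0.74

Block 1: z(0.9375) = 1.534, z(0.4800) = -0.050, d' = 1.584
Block 2: z(0.9550) = 1.695, z(0.2656) = -0.626, d' = 2.321
Δd' = d'_Block 1 − d'_Block 2 = 1.584 − 2.321 = -0.737
Block 2 has the higher sensitivity.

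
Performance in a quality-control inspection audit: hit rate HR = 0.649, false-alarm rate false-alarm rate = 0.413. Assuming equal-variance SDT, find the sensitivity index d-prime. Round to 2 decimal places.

z(H) = 0.383
z(FA) = -0.220
d' = z(H) − z(FA) = 0.383 − (-0.220) = 0.603

d-prime = 0.60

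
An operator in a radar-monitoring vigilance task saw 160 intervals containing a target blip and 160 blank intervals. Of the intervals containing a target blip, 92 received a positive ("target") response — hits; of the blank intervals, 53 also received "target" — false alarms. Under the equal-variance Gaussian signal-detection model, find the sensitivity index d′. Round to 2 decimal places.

H = 92/160 = 0.5750
FA = 53/160 = 0.3312
z(0.5750) = 0.189, z(0.3312) = -0.437
d' = z(H) − z(FA) = 0.189 − (-0.437) = 0.626

d′ = 0.63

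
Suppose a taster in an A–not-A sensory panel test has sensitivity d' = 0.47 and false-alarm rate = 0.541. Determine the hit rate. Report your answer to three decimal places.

hit rate = 0.717

z(false-alarm rate) = z(0.541) = 0.1030
z(H) = z(FA) + d' = 0.1030 + 0.47 = 0.5730
hit rate = Φ(0.5730) = 0.7167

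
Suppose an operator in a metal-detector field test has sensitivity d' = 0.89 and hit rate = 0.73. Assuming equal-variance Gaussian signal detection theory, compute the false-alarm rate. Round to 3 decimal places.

false-alarm rate = 0.391

z(hit rate) = z(0.73) = 0.6128
z(FA) = z(H) − d' = 0.6128 − 0.89 = -0.2772
false-alarm rate = Φ(-0.2772) = 0.3908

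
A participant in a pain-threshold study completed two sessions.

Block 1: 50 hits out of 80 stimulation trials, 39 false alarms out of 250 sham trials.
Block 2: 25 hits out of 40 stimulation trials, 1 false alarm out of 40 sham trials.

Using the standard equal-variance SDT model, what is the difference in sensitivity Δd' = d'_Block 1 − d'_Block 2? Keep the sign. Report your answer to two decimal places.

Δd' = -0.95

Block 1: z(0.6250) = 0.319, z(0.1560) = -1.011, d' = 1.330
Block 2: z(0.6250) = 0.319, z(0.0250) = -1.960, d' = 2.279
Δd' = d'_Block 1 − d'_Block 2 = 1.330 − 2.279 = -0.949
Block 2 has the higher sensitivity.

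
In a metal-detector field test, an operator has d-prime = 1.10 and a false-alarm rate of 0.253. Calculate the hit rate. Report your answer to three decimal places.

hit rate = 0.668

z(false-alarm rate) = z(0.253) = -0.6651
z(H) = z(FA) + d' = -0.6651 + 1.10 = 0.4349
hit rate = Φ(0.4349) = 0.6682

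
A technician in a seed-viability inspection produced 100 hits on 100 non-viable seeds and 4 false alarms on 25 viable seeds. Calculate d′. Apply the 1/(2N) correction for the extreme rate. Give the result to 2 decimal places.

The hit rate is 100/100 = 1, so apply the 1/(2N) correction: H → 1 − 1/(2·100) = 0.99500.
z(H) = z(0.99500) = 2.576
z(FA) = z(0.16000) = -0.994
d' = 2.576 − (-0.994) = 3.570

d′ = 3.57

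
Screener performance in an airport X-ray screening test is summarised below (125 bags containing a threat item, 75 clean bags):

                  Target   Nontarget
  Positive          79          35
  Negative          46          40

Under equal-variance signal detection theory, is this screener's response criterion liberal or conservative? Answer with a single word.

liberal

z(H) = 0.337, z(FA) = -0.084
c = −½·(z(H) + z(FA)) = -0.1265
c < 0 → liberal criterion (biased toward responding “yes”).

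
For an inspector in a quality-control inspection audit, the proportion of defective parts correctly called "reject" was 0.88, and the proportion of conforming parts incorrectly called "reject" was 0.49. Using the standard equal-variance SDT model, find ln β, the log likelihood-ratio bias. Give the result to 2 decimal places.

z(H) = z(0.88) = 1.175
z(FA) = z(0.49) = -0.025
ln β = −½·[z(H)² − z(FA)²] = −0.5 × (1.381 − 0.001) = -0.690

ln β = -0.69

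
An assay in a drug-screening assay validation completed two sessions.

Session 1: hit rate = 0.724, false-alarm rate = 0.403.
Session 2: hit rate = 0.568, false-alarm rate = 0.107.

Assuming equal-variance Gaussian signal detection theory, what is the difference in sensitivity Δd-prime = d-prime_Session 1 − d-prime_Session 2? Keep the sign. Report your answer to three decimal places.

Δd-prime = -0.574

Session 1: z(0.724) = 0.5948, z(0.403) = -0.2456, d' = 0.8404
Session 2: z(0.568) = 0.1713, z(0.107) = -1.2426, d' = 1.4139
Δd' = d'_Session 1 − d'_Session 2 = 0.8404 − 1.4139 = -0.5735
Session 2 has the higher sensitivity.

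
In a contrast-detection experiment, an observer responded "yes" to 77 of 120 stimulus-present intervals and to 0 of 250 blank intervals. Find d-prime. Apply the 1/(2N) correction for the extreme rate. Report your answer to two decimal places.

d-prime = 3.24

The false-alarm rate is 0/250 = 0, so apply the 1/(2N) correction: FA → 1/(2·250) = 0.00200.
z(H) = z(0.64167) = 0.363
z(FA) = z(0.00200) = -2.878
d' = 0.363 − (-2.878) = 3.241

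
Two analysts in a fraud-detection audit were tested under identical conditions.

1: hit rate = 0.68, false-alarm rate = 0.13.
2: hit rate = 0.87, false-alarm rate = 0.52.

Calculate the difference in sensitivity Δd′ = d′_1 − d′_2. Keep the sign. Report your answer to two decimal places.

1: z(0.68) = 0.468, z(0.13) = -1.126, d' = 1.594
2: z(0.87) = 1.126, z(0.52) = 0.050, d' = 1.076
Δd' = d'_1 − d'_2 = 1.594 − 1.076 = 0.518
1 has the higher sensitivity.

Δd′ = 0.52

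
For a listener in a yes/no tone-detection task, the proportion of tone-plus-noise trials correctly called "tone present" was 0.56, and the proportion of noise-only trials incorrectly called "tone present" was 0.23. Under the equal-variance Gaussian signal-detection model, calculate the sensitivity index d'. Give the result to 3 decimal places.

d' = 0.890

z(H) = z(0.56) = 0.1510
z(FA) = z(0.23) = -0.7388
d' = z(H) − z(FA) = 0.1510 − (-0.7388) = 0.8898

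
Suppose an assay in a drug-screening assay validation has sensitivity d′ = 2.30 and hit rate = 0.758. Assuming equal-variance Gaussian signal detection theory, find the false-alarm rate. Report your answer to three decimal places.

false-alarm rate = 0.055

z(hit rate) = z(0.758) = 0.6999
z(FA) = z(H) − d' = 0.6999 − 2.30 = -1.6001
false-alarm rate = Φ(-1.6001) = 0.0548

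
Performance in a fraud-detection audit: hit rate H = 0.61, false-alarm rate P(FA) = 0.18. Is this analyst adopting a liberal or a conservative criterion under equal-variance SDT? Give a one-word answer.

conservative

z(H) = 0.279, z(FA) = -0.915
c = −½·(z(H) + z(FA)) = 0.318
c > 0 → conservative criterion (biased toward responding “no”).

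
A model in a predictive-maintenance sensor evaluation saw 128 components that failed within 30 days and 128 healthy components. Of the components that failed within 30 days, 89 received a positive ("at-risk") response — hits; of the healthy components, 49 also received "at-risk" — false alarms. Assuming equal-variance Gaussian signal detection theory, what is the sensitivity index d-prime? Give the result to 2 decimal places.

d-prime = 0.81

H = 89/128 = 0.6953
FA = 49/128 = 0.3828
Φ⁻¹(H) = Φ⁻¹(0.6953) = 0.511
Φ⁻¹(FA) = Φ⁻¹(0.3828) = -0.298
d' = z(H) − z(FA) = 0.511 − (-0.298) = 0.809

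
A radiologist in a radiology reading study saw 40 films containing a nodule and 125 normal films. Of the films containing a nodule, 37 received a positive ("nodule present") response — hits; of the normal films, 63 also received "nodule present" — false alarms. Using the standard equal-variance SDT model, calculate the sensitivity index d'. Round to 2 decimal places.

d' = 1.43

H = 37/40 = 0.9250
FA = 63/125 = 0.5040
z(H) = z(0.9250) = 1.440
z(FA) = z(0.5040) = 0.010
d' = z(H) − z(FA) = 1.440 − 0.010 = 1.430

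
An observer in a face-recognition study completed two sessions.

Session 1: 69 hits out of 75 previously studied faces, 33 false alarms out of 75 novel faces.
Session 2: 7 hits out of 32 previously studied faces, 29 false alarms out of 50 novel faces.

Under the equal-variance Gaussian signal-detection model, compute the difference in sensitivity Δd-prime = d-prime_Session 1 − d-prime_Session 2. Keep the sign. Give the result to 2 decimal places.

Δd-prime = 2.53

Session 1: z(0.9200) = 1.405, z(0.4400) = -0.151, d' = 1.556
Session 2: z(0.2188) = -0.776, z(0.5800) = 0.202, d' = -0.978
Δd' = d'_Session 1 − d'_Session 2 = 1.556 − (-0.978) = 2.534
Session 1 has the higher sensitivity.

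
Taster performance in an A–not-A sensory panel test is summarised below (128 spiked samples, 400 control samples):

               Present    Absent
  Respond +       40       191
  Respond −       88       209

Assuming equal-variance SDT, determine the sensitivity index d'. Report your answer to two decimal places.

d' = -0.43

H = 40/128 = 0.3125
FA = 191/400 = 0.4775
Φ⁻¹(H) = Φ⁻¹(0.3125) = -0.4888
Φ⁻¹(FA) = Φ⁻¹(0.4775) = -0.0564
d' = z(H) − z(FA) = -0.4888 − (-0.0564) = -0.4324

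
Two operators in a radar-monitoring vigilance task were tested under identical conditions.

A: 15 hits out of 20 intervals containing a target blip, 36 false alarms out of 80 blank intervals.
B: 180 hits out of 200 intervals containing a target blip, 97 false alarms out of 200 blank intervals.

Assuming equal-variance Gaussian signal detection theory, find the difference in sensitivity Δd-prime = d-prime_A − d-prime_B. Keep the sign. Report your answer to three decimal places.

A: z(0.7500) = 0.6745, z(0.4500) = -0.1257, d' = 0.8002
B: z(0.9000) = 1.2816, z(0.4850) = -0.0376, d' = 1.3192
Δd' = d'_A − d'_B = 0.8002 − 1.3192 = -0.5190
B has the higher sensitivity.

Δd-prime = -0.519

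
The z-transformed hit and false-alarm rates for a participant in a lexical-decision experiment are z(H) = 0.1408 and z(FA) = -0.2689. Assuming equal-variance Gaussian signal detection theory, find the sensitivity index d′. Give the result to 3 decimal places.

d' = z(H) − z(FA) = 0.1408 − (-0.2689) = 0.4097

d′ = 0.410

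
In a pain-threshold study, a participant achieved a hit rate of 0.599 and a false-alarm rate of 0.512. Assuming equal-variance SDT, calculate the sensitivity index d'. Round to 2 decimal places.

d' = 0.22

z(H) = 0.2508
z(FA) = 0.0301
d' = z(H) − z(FA) = 0.2508 − 0.0301 = 0.2207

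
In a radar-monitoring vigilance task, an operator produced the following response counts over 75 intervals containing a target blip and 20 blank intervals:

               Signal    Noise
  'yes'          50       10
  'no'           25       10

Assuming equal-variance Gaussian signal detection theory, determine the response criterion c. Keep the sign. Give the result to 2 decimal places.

c = -0.22

H = 50/75 = 0.6667
FA = 10/20 = 0.5000
Φ⁻¹(0.6667) = 0.4308, Φ⁻¹(0.5000) = 0.0000
c = −½·[z(H) + z(FA)] = −0.5 × (0.4308 + 0.0000) = -0.2154
c < 0: the operator has a liberal response bias.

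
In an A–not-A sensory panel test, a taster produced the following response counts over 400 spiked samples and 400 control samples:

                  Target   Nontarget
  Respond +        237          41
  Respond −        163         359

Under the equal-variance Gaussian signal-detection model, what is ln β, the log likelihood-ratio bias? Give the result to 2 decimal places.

ln β = 0.78

H = 237/400 = 0.5925
FA = 41/400 = 0.1025
z(H) = z(0.5925) = 0.234
z(FA) = z(0.1025) = -1.267
ln β = −½·[z(H)² − z(FA)²] = −0.5 × (0.055 − 1.605) = 0.775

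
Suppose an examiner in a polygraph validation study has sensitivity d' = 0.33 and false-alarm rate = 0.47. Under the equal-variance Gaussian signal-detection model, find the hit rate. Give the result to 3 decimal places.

hit rate = 0.601

z(false-alarm rate) = z(0.47) = -0.0753
z(H) = z(FA) + d' = -0.0753 + 0.33 = 0.2547
hit rate = Φ(0.2547) = 0.6005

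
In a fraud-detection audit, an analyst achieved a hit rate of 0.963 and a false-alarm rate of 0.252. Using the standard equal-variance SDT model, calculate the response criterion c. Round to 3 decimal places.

c = -0.559

z(H) = z(0.963) = 1.7866
z(FA) = z(0.252) = -0.6682
c = −½·[z(H) + z(FA)] = −0.5 × (1.7866 + (-0.6682)) = -0.5592
c < 0: the analyst has a liberal response bias.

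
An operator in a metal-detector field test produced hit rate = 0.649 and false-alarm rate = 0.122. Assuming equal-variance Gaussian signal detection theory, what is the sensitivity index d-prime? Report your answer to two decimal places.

z(0.649) = 0.383, z(0.122) = -1.165
d' = z(H) − z(FA) = 0.383 − (-1.165) = 1.548

d-prime = 1.55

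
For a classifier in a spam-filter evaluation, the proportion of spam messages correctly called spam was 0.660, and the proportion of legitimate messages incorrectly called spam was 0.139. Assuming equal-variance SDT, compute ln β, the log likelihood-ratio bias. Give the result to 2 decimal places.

z(H) = 0.412
z(FA) = -1.085
ln β = −½·[z(H)² − z(FA)²] = −0.5 × (0.170 − 1.177) = 0.5035

ln β = 0.50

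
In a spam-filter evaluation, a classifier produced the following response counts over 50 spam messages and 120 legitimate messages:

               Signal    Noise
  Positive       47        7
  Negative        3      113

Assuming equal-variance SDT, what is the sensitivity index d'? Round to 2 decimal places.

H = 47/50 = 0.9400
FA = 7/120 = 0.0583
Φ⁻¹(0.9400) = 1.5548, Φ⁻¹(0.0583) = -1.5692
d' = z(H) − z(FA) = 1.5548 − (-1.5692) = 3.1240

d' = 3.12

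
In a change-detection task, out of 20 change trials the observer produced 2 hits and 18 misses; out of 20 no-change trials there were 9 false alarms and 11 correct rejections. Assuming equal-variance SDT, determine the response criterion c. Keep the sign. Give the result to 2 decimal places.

c = 0.70

H = 2/20 = 0.1000
FA = 9/20 = 0.4500
z(0.1000) = -1.2816, z(0.4500) = -0.1257
c = −½·[z(H) + z(FA)] = −0.5 × (-1.2816 + (-0.1257)) = 0.70365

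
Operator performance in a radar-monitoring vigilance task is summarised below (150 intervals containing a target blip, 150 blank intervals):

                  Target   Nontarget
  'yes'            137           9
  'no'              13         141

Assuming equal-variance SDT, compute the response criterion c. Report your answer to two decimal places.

H = 137/150 = 0.9133
FA = 9/150 = 0.0600
z(0.9133) = 1.3614, z(0.0600) = -1.5548
c = −½·[z(H) + z(FA)] = −0.5 × (1.3614 + (-1.5548)) = 0.0967
c > 0: the operator has a conservative response bias.

c = 0.10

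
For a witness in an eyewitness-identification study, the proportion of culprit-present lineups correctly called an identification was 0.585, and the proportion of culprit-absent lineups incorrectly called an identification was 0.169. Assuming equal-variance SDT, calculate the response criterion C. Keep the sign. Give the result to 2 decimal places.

C = 0.37

z(H) = 0.215
z(FA) = -0.958
c = −½·[z(H) + z(FA)] = −0.5 × (0.215 + (-0.958)) = 0.3715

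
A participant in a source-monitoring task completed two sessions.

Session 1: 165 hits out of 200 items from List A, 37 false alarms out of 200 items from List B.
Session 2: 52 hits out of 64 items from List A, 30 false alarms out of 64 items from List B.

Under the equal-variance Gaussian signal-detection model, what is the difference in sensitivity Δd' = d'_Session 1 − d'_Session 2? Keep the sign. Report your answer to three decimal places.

Δd' = 0.866

Session 1: z(0.8250) = 0.9346, z(0.1850) = -0.8965, d' = 1.8311
Session 2: z(0.8125) = 0.8871, z(0.4688) = -0.0783, d' = 0.9654
Δd' = d'_Session 1 − d'_Session 2 = 1.8311 − 0.9654 = 0.8657
Session 1 has the higher sensitivity.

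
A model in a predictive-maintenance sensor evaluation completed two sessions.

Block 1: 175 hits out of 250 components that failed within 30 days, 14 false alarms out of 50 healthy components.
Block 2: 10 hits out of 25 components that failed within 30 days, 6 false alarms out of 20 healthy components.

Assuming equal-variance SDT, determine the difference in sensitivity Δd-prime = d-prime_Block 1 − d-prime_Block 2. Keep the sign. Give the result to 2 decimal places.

Δd-prime = 0.84

Block 1: z(0.7000) = 0.524, z(0.2800) = -0.583, d' = 1.107
Block 2: z(0.4000) = -0.253, z(0.3000) = -0.524, d' = 0.271
Δd' = d'_Block 1 − d'_Block 2 = 1.107 − 0.271 = 0.836
Block 1 has the higher sensitivity.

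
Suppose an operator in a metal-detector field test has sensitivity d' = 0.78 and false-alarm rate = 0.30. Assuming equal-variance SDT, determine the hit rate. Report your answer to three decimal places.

hit rate = 0.601

z(false-alarm rate) = z(0.30) = -0.5244
z(H) = z(FA) + d' = -0.5244 + 0.78 = 0.2556
hit rate = Φ(0.2556) = 0.6009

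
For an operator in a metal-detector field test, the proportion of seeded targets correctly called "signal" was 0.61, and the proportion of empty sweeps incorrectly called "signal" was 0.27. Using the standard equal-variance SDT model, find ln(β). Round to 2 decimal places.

Φ⁻¹(H) = Φ⁻¹(0.61) = 0.279
Φ⁻¹(FA) = Φ⁻¹(0.27) = -0.613
ln β = −½·[z(H)² − z(FA)²] = −0.5 × (0.078 − 0.376) = 0.149

ln β = 0.15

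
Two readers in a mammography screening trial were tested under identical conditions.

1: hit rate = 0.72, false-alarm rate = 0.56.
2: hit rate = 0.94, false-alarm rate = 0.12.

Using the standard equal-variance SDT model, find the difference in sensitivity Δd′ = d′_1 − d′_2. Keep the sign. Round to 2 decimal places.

Δd′ = -2.30

1: z(0.72) = 0.583, z(0.56) = 0.151, d' = 0.432
2: z(0.94) = 1.555, z(0.12) = -1.175, d' = 2.730
Δd' = d'_1 − d'_2 = 0.432 − 2.730 = -2.298
2 has the higher sensitivity.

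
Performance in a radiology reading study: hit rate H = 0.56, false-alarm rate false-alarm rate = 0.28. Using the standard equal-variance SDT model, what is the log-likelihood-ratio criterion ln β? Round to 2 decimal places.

z(H) = z(0.56) = 0.151
z(FA) = z(0.28) = -0.583
ln β = −½·[z(H)² − z(FA)²] = −0.5 × (0.023 − 0.340) = 0.1585

ln β = 0.16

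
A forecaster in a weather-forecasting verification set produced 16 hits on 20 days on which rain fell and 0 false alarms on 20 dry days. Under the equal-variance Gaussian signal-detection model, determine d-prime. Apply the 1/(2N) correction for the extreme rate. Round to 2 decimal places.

The false-alarm rate is 0/20 = 0, so apply the 1/(2N) correction: FA → 1/(2·20) = 0.02500.
z(H) = z(0.80000) = 0.842
z(FA) = z(0.02500) = -1.960
d' = 0.842 − (-1.960) = 2.802

d-prime = 2.80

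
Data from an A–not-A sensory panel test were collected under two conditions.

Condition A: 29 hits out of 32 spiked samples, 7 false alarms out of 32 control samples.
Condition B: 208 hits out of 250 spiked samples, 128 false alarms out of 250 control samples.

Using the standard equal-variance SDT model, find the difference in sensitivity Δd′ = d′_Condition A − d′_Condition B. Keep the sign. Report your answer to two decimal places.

Δd′ = 1.16

Condition A: z(0.9062) = 1.318, z(0.2188) = -0.776, d' = 2.094
Condition B: z(0.8320) = 0.962, z(0.5120) = 0.030, d' = 0.932
Δd' = d'_Condition A − d'_Condition B = 2.094 − 0.932 = 1.162
Condition A has the higher sensitivity.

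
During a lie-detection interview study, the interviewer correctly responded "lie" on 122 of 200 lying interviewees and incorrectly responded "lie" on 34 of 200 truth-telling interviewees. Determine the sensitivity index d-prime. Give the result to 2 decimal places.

H = 122/200 = 0.6100
FA = 34/200 = 0.1700
z(H) = z(0.6100) = 0.279
z(FA) = z(0.1700) = -0.954
d' = z(H) − z(FA) = 0.279 − (-0.954) = 1.233

d-prime = 1.23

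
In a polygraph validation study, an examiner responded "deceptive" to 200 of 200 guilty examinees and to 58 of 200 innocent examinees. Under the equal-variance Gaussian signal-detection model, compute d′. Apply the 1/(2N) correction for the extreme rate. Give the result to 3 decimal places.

d′ = 3.360

The hit rate is 200/200 = 1, so apply the 1/(2N) correction: H → 1 − 1/(2·200) = 0.99750.
z(H) = z(0.99750) = 2.8070
z(FA) = z(0.29000) = -0.5534
d' = 2.8070 − (-0.5534) = 3.3604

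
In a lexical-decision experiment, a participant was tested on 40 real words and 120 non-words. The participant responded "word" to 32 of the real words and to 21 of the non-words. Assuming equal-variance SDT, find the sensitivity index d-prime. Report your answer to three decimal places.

d-prime = 1.776

H = 32/40 = 0.8000
FA = 21/120 = 0.1750
z(H) = z(0.8000) = 0.8416
z(FA) = z(0.1750) = -0.9346
d' = z(H) − z(FA) = 0.8416 − (-0.9346) = 1.7762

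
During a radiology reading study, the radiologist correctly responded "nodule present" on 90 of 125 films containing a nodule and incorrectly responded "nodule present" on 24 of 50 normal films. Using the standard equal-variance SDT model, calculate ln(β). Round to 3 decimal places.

ln β = -0.169

H = 90/125 = 0.7200
FA = 24/50 = 0.4800
z(0.7200) = 0.5828, z(0.4800) = -0.0502
ln β = −½·[z(H)² − z(FA)²] = −0.5 × (0.3397 − 0.0025) = -0.1686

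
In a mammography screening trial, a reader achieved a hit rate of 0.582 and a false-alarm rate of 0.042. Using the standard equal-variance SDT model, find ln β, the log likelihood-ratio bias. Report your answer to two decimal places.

Φ⁻¹(H) = 0.207
Φ⁻¹(FA) = -1.728
ln β = −½·[z(H)² − z(FA)²] = −0.5 × (0.043 − 2.986) = 1.4715

ln β = 1.47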